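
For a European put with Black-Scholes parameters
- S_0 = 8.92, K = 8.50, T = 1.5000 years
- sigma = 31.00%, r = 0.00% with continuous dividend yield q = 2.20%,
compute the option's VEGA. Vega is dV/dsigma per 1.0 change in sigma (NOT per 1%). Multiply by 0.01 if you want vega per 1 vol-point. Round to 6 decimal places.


d1 = 0.2299485706; d2 = -0.1497223395
phi(d1) = 0.3885331806; exp(-qT) = 0.9675385596; exp(-rT) = 1.0000000000
Vega = S * exp(-qT) * phi(d1) * sqrt(T) = 8.9200 * 0.9675385596 * 0.3885331806 * 1.2247448714 = 4.106831

Answer: Vega = 4.106831


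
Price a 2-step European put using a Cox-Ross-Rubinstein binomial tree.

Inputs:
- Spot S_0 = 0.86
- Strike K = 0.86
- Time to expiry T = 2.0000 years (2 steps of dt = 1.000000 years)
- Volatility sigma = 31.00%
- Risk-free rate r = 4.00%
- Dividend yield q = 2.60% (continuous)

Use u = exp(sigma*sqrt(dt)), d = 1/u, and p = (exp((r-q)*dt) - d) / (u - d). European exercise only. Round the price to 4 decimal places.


Answer: Price = V(0,0) = 0.1128

Derivation:
dt = T/N = 1.000000
u = exp(sigma*sqrt(dt)) = 1.363425; d = 1/u = 0.733447
p = (exp((r-q)*dt) - d) / (u - d) = 0.445494
Discount per step: exp(-r*dt) = 0.960789
Stock lattice S(k, i) with i counting down-moves:
  k=0: S(0,0) = 0.8600
  k=1: S(1,0) = 1.1725; S(1,1) = 0.6308
  k=2: S(2,0) = 1.5987; S(2,1) = 0.8600; S(2,2) = 0.4626
Terminal payoffs V(N, i) = max(K - S_T, 0):
  V(2,0) = 0.000000; V(2,1) = 0.000000; V(2,2) = 0.397368
Backward induction: V(k, i) = exp(-r*dt) * [p * V(k+1, i) + (1-p) * V(k+1, i+1)].
  V(1,0) = exp(-r*dt) * [p*0.000000 + (1-p)*0.000000] = 0.000000
  V(1,1) = exp(-r*dt) * [p*0.000000 + (1-p)*0.397368] = 0.211703
  V(0,0) = exp(-r*dt) * [p*0.000000 + (1-p)*0.211703] = 0.112788


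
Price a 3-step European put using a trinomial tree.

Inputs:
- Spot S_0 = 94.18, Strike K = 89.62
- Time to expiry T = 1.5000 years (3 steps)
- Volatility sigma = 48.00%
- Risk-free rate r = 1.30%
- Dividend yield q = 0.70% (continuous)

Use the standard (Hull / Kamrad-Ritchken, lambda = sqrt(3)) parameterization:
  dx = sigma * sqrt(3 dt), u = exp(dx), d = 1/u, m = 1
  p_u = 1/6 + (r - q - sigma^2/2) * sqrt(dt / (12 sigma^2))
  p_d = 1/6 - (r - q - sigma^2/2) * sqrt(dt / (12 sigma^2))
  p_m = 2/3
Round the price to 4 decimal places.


dt = T/N = 0.500000; dx = sigma*sqrt(3*dt) = 0.587878
u = exp(dx) = 1.800164; d = 1/u = 0.555505
p_u = 0.120228, p_m = 0.666667, p_d = 0.213105
Discount per step: exp(-r*dt) = 0.993521
Stock lattice S(k, j) with j the centered position index:
  k=0: S(0,+0) = 94.1800
  k=1: S(1,-1) = 52.3175; S(1,+0) = 94.1800; S(1,+1) = 169.5394
  k=2: S(2,-2) = 29.0626; S(2,-1) = 52.3175; S(2,+0) = 94.1800; S(2,+1) = 169.5394; S(2,+2) = 305.1987
  k=3: S(3,-3) = 16.1444; S(3,-2) = 29.0626; S(3,-1) = 52.3175; S(3,+0) = 94.1800; S(3,+1) = 169.5394; S(3,+2) = 305.1987; S(3,+3) = 549.4075
Terminal payoffs V(N, j) = max(K - S_T, 0):
  V(3,-3) = 73.475568; V(3,-2) = 60.557381; V(3,-1) = 37.302532; V(3,+0) = 0.000000; V(3,+1) = 0.000000; V(3,+2) = 0.000000; V(3,+3) = 0.000000
Backward induction: V(k, j) = exp(-r*dt) * [p_u * V(k+1, j+1) + p_m * V(k+1, j) + p_d * V(k+1, j-1)]
  V(2,-2) = exp(-r*dt) * [p_u*37.302532 + p_m*60.557381 + p_d*73.475568] = 60.122348
  V(2,-1) = exp(-r*dt) * [p_u*0.000000 + p_m*37.302532 + p_d*60.557381] = 37.528699
  V(2,+0) = exp(-r*dt) * [p_u*0.000000 + p_m*0.000000 + p_d*37.302532] = 7.897850
  V(2,+1) = exp(-r*dt) * [p_u*0.000000 + p_m*0.000000 + p_d*0.000000] = 0.000000
  V(2,+2) = exp(-r*dt) * [p_u*0.000000 + p_m*0.000000 + p_d*0.000000] = 0.000000
  V(1,-1) = exp(-r*dt) * [p_u*7.897850 + p_m*37.528699 + p_d*60.122348] = 38.529787
  V(1,+0) = exp(-r*dt) * [p_u*0.000000 + p_m*7.897850 + p_d*37.528699] = 13.176855
  V(1,+1) = exp(-r*dt) * [p_u*0.000000 + p_m*0.000000 + p_d*7.897850] = 1.672166
  V(0,+0) = exp(-r*dt) * [p_u*1.672166 + p_m*13.176855 + p_d*38.529787] = 17.085084

Answer: Price = V(0,0) = 17.0851


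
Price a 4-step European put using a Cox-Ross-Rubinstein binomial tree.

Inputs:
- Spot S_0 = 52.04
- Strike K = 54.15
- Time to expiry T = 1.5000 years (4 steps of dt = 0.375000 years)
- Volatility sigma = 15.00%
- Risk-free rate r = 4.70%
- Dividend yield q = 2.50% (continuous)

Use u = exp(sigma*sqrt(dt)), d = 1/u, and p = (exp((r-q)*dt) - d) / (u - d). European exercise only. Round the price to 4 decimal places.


dt = T/N = 0.375000
u = exp(sigma*sqrt(dt)) = 1.096207; d = 1/u = 0.912237
p = (exp((r-q)*dt) - d) / (u - d) = 0.522082
Discount per step: exp(-r*dt) = 0.982529
Stock lattice S(k, i) with i counting down-moves:
  k=0: S(0,0) = 52.0400
  k=1: S(1,0) = 57.0466; S(1,1) = 47.4728
  k=2: S(2,0) = 62.5349; S(2,1) = 52.0400; S(2,2) = 43.3064
  k=3: S(3,0) = 68.5512; S(3,1) = 57.0466; S(3,2) = 47.4728; S(3,3) = 39.5057
  k=4: S(4,0) = 75.1462; S(4,1) = 62.5349; S(4,2) = 52.0400; S(4,3) = 43.3064; S(4,4) = 36.0385
Terminal payoffs V(N, i) = max(K - S_T, 0):
  V(4,0) = 0.000000; V(4,1) = 0.000000; V(4,2) = 2.110000; V(4,3) = 10.843579; V(4,4) = 18.111450
Backward induction: V(k, i) = exp(-r*dt) * [p * V(k+1, i) + (1-p) * V(k+1, i+1)].
  V(3,0) = exp(-r*dt) * [p*0.000000 + (1-p)*0.000000] = 0.000000
  V(3,1) = exp(-r*dt) * [p*0.000000 + (1-p)*2.110000] = 0.990790
  V(3,2) = exp(-r*dt) * [p*2.110000 + (1-p)*10.843579] = 6.174151
  V(3,3) = exp(-r*dt) * [p*10.843579 + (1-p)*18.111450] = 14.066899
  V(2,0) = exp(-r*dt) * [p*0.000000 + (1-p)*0.990790] = 0.465244
  V(2,1) = exp(-r*dt) * [p*0.990790 + (1-p)*6.174151] = 3.407424
  V(2,2) = exp(-r*dt) * [p*6.174151 + (1-p)*14.066899] = 9.772472
  V(1,0) = exp(-r*dt) * [p*0.465244 + (1-p)*3.407424] = 1.838671
  V(1,1) = exp(-r*dt) * [p*3.407424 + (1-p)*9.772472] = 6.336721
  V(0,0) = exp(-r*dt) * [p*1.838671 + (1-p)*6.336721] = 3.918692

Answer: Price = V(0,0) = 3.9187


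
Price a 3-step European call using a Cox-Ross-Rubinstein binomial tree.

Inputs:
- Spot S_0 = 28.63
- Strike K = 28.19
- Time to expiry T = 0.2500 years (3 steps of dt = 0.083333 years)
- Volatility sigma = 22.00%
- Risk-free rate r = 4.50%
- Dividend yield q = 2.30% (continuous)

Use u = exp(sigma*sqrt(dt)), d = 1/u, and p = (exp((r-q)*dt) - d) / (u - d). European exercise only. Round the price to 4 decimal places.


Answer: Price = V(0,0) = 1.6470

Derivation:
dt = T/N = 0.083333
u = exp(sigma*sqrt(dt)) = 1.065569; d = 1/u = 0.938466
p = (exp((r-q)*dt) - d) / (u - d) = 0.498565
Discount per step: exp(-r*dt) = 0.996257
Stock lattice S(k, i) with i counting down-moves:
  k=0: S(0,0) = 28.6300
  k=1: S(1,0) = 30.5072; S(1,1) = 26.8683
  k=2: S(2,0) = 32.5075; S(2,1) = 28.6300; S(2,2) = 25.2150
  k=3: S(3,0) = 34.6390; S(3,1) = 30.5072; S(3,2) = 26.8683; S(3,3) = 23.6634
Terminal payoffs V(N, i) = max(S_T - K, 0):
  V(3,0) = 6.449017; V(3,1) = 2.317228; V(3,2) = 0.000000; V(3,3) = 0.000000
Backward induction: V(k, i) = exp(-r*dt) * [p * V(k+1, i) + (1-p) * V(k+1, i+1)].
  V(2,0) = exp(-r*dt) * [p*6.449017 + (1-p)*2.317228] = 4.360812
  V(2,1) = exp(-r*dt) * [p*2.317228 + (1-p)*0.000000] = 1.150966
  V(2,2) = exp(-r*dt) * [p*0.000000 + (1-p)*0.000000] = 0.000000
  V(1,0) = exp(-r*dt) * [p*4.360812 + (1-p)*1.150966] = 2.740986
  V(1,1) = exp(-r*dt) * [p*1.150966 + (1-p)*0.000000] = 0.571684
  V(0,0) = exp(-r*dt) * [p*2.740986 + (1-p)*0.571684] = 1.647035


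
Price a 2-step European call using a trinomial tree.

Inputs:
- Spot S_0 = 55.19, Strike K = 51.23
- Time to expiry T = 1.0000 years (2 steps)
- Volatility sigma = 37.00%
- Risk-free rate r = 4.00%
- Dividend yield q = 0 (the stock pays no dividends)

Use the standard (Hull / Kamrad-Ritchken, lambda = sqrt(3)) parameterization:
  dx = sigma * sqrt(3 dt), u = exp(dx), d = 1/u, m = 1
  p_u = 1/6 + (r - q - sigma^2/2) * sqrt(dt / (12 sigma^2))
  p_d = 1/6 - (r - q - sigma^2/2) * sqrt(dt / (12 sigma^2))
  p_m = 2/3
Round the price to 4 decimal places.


dt = T/N = 0.500000; dx = sigma*sqrt(3*dt) = 0.453156
u = exp(dx) = 1.573269; d = 1/u = 0.635619
p_u = 0.150971, p_m = 0.666667, p_d = 0.182362
Discount per step: exp(-r*dt) = 0.980199
Stock lattice S(k, j) with j the centered position index:
  k=0: S(0,+0) = 55.1900
  k=1: S(1,-1) = 35.0798; S(1,+0) = 55.1900; S(1,+1) = 86.8287
  k=2: S(2,-2) = 22.2974; S(2,-1) = 35.0798; S(2,+0) = 55.1900; S(2,+1) = 86.8287; S(2,+2) = 136.6049
Terminal payoffs V(N, j) = max(S_T - K, 0):
  V(2,-2) = 0.000000; V(2,-1) = 0.000000; V(2,+0) = 3.960000; V(2,+1) = 35.598715; V(2,+2) = 85.374922
Backward induction: V(k, j) = exp(-r*dt) * [p_u * V(k+1, j+1) + p_m * V(k+1, j) + p_d * V(k+1, j-1)]
  V(1,-1) = exp(-r*dt) * [p_u*3.960000 + p_m*0.000000 + p_d*0.000000] = 0.586008
  V(1,+0) = exp(-r*dt) * [p_u*35.598715 + p_m*3.960000 + p_d*0.000000] = 7.855684
  V(1,+1) = exp(-r*dt) * [p_u*85.374922 + p_m*35.598715 + p_d*3.960000] = 36.604326
  V(0,+0) = exp(-r*dt) * [p_u*36.604326 + p_m*7.855684 + p_d*0.586008] = 10.654943

Answer: Price = V(0,0) = 10.6549


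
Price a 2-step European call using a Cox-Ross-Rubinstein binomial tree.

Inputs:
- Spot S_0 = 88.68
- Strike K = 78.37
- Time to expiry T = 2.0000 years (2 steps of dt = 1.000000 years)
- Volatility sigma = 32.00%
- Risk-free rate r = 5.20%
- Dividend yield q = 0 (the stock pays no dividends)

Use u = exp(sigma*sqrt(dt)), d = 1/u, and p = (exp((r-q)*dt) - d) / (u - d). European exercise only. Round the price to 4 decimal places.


Answer: Price = V(0,0) = 25.0970

Derivation:
dt = T/N = 1.000000
u = exp(sigma*sqrt(dt)) = 1.377128; d = 1/u = 0.726149
p = (exp((r-q)*dt) - d) / (u - d) = 0.502669
Discount per step: exp(-r*dt) = 0.949329
Stock lattice S(k, i) with i counting down-moves:
  k=0: S(0,0) = 88.6800
  k=1: S(1,0) = 122.1237; S(1,1) = 64.3949
  k=2: S(2,0) = 168.1799; S(2,1) = 88.6800; S(2,2) = 46.7603
Terminal payoffs V(N, i) = max(S_T - K, 0):
  V(2,0) = 89.809924; V(2,1) = 10.310000; V(2,2) = 0.000000
Backward induction: V(k, i) = exp(-r*dt) * [p * V(k+1, i) + (1-p) * V(k+1, i+1)].
  V(1,0) = exp(-r*dt) * [p*89.809924 + (1-p)*10.310000] = 47.724787
  V(1,1) = exp(-r*dt) * [p*10.310000 + (1-p)*0.000000] = 4.919912
  V(0,0) = exp(-r*dt) * [p*47.724787 + (1-p)*4.919912] = 25.097016


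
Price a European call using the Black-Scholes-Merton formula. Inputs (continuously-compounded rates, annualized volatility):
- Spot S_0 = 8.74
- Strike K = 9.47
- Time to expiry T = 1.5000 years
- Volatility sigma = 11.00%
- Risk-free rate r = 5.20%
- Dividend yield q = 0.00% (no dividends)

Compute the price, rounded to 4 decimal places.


Answer: Price = 0.4603

Derivation:
d1 = (ln(S/K) + (r - q + 0.5*sigma^2) * T) / (sigma * sqrt(T)) = 0.05089210
d2 = d1 - sigma * sqrt(T) = -0.08382983
exp(-rT) = 0.92496443; exp(-qT) = 1.00000000
C = S_0 * exp(-qT) * N(d1) - K * exp(-rT) * N(d2)
N(d1) = 0.52029425; N(d2) = 0.46659586
C = 8.7400 * 1.00000000 * 0.52029425 - 9.4700 * 0.92496443 * 0.46659586 = 0.4603


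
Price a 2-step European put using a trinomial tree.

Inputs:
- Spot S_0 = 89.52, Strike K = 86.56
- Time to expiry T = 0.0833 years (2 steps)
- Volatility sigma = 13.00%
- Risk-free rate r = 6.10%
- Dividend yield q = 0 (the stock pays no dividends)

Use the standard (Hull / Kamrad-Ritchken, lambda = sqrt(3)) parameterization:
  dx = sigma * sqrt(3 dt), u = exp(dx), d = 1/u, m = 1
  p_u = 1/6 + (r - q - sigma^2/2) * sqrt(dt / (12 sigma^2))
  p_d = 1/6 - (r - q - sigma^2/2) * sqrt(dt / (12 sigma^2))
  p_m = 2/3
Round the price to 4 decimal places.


dt = T/N = 0.041650; dx = sigma*sqrt(3*dt) = 0.045953
u = exp(dx) = 1.047025; d = 1/u = 0.955087
p_u = 0.190481, p_m = 0.666667, p_d = 0.142852
Discount per step: exp(-r*dt) = 0.997463
Stock lattice S(k, j) with j the centered position index:
  k=0: S(0,+0) = 89.5200
  k=1: S(1,-1) = 85.4994; S(1,+0) = 89.5200; S(1,+1) = 93.7297
  k=2: S(2,-2) = 81.6594; S(2,-1) = 85.4994; S(2,+0) = 89.5200; S(2,+1) = 93.7297; S(2,+2) = 98.1373
Terminal payoffs V(N, j) = max(K - S_T, 0):
  V(2,-2) = 4.900630; V(2,-1) = 1.060604; V(2,+0) = 0.000000; V(2,+1) = 0.000000; V(2,+2) = 0.000000
Backward induction: V(k, j) = exp(-r*dt) * [p_u * V(k+1, j+1) + p_m * V(k+1, j) + p_d * V(k+1, j-1)]
  V(1,-1) = exp(-r*dt) * [p_u*0.000000 + p_m*1.060604 + p_d*4.900630] = 1.403563
  V(1,+0) = exp(-r*dt) * [p_u*0.000000 + p_m*0.000000 + p_d*1.060604] = 0.151125
  V(1,+1) = exp(-r*dt) * [p_u*0.000000 + p_m*0.000000 + p_d*0.000000] = 0.000000
  V(0,+0) = exp(-r*dt) * [p_u*0.000000 + p_m*0.151125 + p_d*1.403563] = 0.300487

Answer: Price = V(0,0) = 0.3005


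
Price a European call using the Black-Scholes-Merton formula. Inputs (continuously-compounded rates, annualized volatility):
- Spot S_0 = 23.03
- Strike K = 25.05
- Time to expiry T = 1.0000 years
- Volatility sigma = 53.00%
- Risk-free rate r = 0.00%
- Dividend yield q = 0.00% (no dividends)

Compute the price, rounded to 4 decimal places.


Answer: Price = 4.0757

Derivation:
d1 = (ln(S/K) + (r - q + 0.5*sigma^2) * T) / (sigma * sqrt(T)) = 0.10636582
d2 = d1 - sigma * sqrt(T) = -0.42363418
exp(-rT) = 1.00000000; exp(-qT) = 1.00000000
C = S_0 * exp(-qT) * N(d1) - K * exp(-rT) * N(d2)
N(d1) = 0.54235395; N(d2) = 0.33591631
C = 23.0300 * 1.00000000 * 0.54235395 - 25.0500 * 1.00000000 * 0.33591631 = 4.0757


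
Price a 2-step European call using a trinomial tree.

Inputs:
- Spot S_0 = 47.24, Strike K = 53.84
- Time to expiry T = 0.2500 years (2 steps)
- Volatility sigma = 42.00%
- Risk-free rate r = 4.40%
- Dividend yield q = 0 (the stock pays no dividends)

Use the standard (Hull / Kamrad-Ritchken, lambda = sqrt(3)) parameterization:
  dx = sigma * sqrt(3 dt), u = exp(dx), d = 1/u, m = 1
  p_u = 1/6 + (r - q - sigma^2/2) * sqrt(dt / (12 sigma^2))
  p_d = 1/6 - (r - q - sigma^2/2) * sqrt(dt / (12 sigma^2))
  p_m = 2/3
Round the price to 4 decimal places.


dt = T/N = 0.125000; dx = sigma*sqrt(3*dt) = 0.257196
u = exp(dx) = 1.293299; d = 1/u = 0.773216
p_u = 0.155926, p_m = 0.666667, p_d = 0.177407
Discount per step: exp(-r*dt) = 0.994515
Stock lattice S(k, j) with j the centered position index:
  k=0: S(0,+0) = 47.2400
  k=1: S(1,-1) = 36.5267; S(1,+0) = 47.2400; S(1,+1) = 61.0955
  k=2: S(2,-2) = 28.2431; S(2,-1) = 36.5267; S(2,+0) = 47.2400; S(2,+1) = 61.0955; S(2,+2) = 79.0147
Terminal payoffs V(N, j) = max(S_T - K, 0):
  V(2,-2) = 0.000000; V(2,-1) = 0.000000; V(2,+0) = 0.000000; V(2,+1) = 7.255451; V(2,+2) = 25.174694
Backward induction: V(k, j) = exp(-r*dt) * [p_u * V(k+1, j+1) + p_m * V(k+1, j) + p_d * V(k+1, j-1)]
  V(1,-1) = exp(-r*dt) * [p_u*0.000000 + p_m*0.000000 + p_d*0.000000] = 0.000000
  V(1,+0) = exp(-r*dt) * [p_u*7.255451 + p_m*0.000000 + p_d*0.000000] = 1.125107
  V(1,+1) = exp(-r*dt) * [p_u*25.174694 + p_m*7.255451 + p_d*0.000000] = 8.714292
  V(0,+0) = exp(-r*dt) * [p_u*8.714292 + p_m*1.125107 + p_d*0.000000] = 2.097288

Answer: Price = V(0,0) = 2.0973


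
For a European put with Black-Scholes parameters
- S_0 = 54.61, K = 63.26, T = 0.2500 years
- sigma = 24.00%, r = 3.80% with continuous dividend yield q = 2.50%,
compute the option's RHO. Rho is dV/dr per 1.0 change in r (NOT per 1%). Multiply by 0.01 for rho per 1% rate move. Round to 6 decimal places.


d1 = -1.1382183476; d2 = -1.2582183476
phi(d1) = 0.2087309793; exp(-qT) = 0.9937694906; exp(-rT) = 0.9905449824
N(-d2) = 0.8958435994
Rho = -K*T*exp(-rT)*N(-d2) = -63.2600 * 0.2500 * 0.9905449824 * 0.8958435994 = -14.033810

Answer: Rho = -14.033810


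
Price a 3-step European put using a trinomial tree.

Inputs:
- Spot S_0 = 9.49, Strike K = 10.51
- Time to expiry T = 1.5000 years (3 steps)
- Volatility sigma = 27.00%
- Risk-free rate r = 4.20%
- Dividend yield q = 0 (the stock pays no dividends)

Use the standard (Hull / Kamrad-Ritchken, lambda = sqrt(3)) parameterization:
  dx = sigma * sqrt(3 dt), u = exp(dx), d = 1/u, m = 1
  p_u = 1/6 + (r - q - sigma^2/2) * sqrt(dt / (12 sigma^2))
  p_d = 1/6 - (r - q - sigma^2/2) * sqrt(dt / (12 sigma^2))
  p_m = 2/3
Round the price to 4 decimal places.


Answer: Price = V(0,0) = 1.4943

Derivation:
dt = T/N = 0.500000; dx = sigma*sqrt(3*dt) = 0.330681
u = exp(dx) = 1.391916; d = 1/u = 0.718434
p_u = 0.170863, p_m = 0.666667, p_d = 0.162471
Discount per step: exp(-r*dt) = 0.979219
Stock lattice S(k, j) with j the centered position index:
  k=0: S(0,+0) = 9.4900
  k=1: S(1,-1) = 6.8179; S(1,+0) = 9.4900; S(1,+1) = 13.2093
  k=2: S(2,-2) = 4.8982; S(2,-1) = 6.8179; S(2,+0) = 9.4900; S(2,+1) = 13.2093; S(2,+2) = 18.3862
  k=3: S(3,-3) = 3.5191; S(3,-2) = 4.8982; S(3,-1) = 6.8179; S(3,+0) = 9.4900; S(3,+1) = 13.2093; S(3,+2) = 18.3862; S(3,+3) = 25.5921
Terminal payoffs V(N, j) = max(K - S_T, 0):
  V(3,-3) = 6.990935; V(3,-2) = 5.611758; V(3,-1) = 3.692059; V(3,+0) = 1.020000; V(3,+1) = 0.000000; V(3,+2) = 0.000000; V(3,+3) = 0.000000
Backward induction: V(k, j) = exp(-r*dt) * [p_u * V(k+1, j+1) + p_m * V(k+1, j) + p_d * V(k+1, j-1)]
  V(2,-2) = exp(-r*dt) * [p_u*3.692059 + p_m*5.611758 + p_d*6.990935] = 5.393371
  V(2,-1) = exp(-r*dt) * [p_u*1.020000 + p_m*3.692059 + p_d*5.611758] = 3.473681
  V(2,+0) = exp(-r*dt) * [p_u*0.000000 + p_m*1.020000 + p_d*3.692059] = 1.253255
  V(2,+1) = exp(-r*dt) * [p_u*0.000000 + p_m*0.000000 + p_d*1.020000] = 0.162276
  V(2,+2) = exp(-r*dt) * [p_u*0.000000 + p_m*0.000000 + p_d*0.000000] = 0.000000
  V(1,-1) = exp(-r*dt) * [p_u*1.253255 + p_m*3.473681 + p_d*5.393371] = 3.335403
  V(1,+0) = exp(-r*dt) * [p_u*0.162276 + p_m*1.253255 + p_d*3.473681] = 1.397935
  V(1,+1) = exp(-r*dt) * [p_u*0.000000 + p_m*0.162276 + p_d*1.253255] = 0.305322
  V(0,+0) = exp(-r*dt) * [p_u*0.305322 + p_m*1.397935 + p_d*3.335403] = 1.494318


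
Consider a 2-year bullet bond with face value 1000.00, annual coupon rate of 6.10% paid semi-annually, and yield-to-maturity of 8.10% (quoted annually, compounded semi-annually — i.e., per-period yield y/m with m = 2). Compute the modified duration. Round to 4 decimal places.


Answer: Modified duration = 1.8367

Derivation:
Coupon per period c = face * coupon_rate / m = 30.500000
Periods per year m = 2; per-period yield y/m = 0.040500
Number of cashflows N = 4
Cashflows (t years, CF_t, discount factor 1/(1+y/m)^(m*t), PV):
  t = 0.5000: CF_t = 30.500000, DF = 0.961076, PV = 29.312830
  t = 1.0000: CF_t = 30.500000, DF = 0.923668, PV = 28.171870
  t = 1.5000: CF_t = 30.500000, DF = 0.887715, PV = 27.075319
  t = 2.0000: CF_t = 1030.500000, DF = 0.853162, PV = 879.183761
Price P = sum_t PV_t = 963.743780
First compute Macaulay numerator sum_t t * PV_t:
  t * PV_t at t = 0.5000: 14.656415
  t * PV_t at t = 1.0000: 28.171870
  t * PV_t at t = 1.5000: 40.612979
  t * PV_t at t = 2.0000: 1758.367522
Macaulay duration D = 1841.808786 / 963.743780 = 1.911098
Modified duration = D / (1 + y/m) = 1.911098 / (1 + 0.040500) = 1.836711


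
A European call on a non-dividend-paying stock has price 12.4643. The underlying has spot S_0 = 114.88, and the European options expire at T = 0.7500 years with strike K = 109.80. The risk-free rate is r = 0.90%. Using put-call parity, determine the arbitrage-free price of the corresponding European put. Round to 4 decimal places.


Put-call parity: C - P = S_0 * exp(-qT) - K * exp(-rT).
S_0 * exp(-qT) = 114.8800 * 1.00000000 = 114.88000000
K * exp(-rT) = 109.8000 * 0.99327273 = 109.06134576
P = C - S*exp(-qT) + K*exp(-rT)
P = 12.4643 - 114.88000000 + 109.06134576 = 6.6456

Answer: Put price = 6.6456


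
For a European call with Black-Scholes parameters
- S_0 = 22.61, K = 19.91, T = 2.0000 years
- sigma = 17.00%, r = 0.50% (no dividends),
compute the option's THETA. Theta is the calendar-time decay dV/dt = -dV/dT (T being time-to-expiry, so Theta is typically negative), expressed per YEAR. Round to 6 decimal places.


Answer: Theta = -0.493480

Derivation:
d1 = 0.6907608359; d2 = 0.4503445303
phi(d1) = 0.3142665401; exp(-qT) = 1.0000000000; exp(-rT) = 0.9900498337
Theta = -S*exp(-qT)*phi(d1)*sigma/(2*sqrt(T)) - r*K*exp(-rT)*N(d2) + q*S*exp(-qT)*N(d1)
N(d1) = 0.7551420744; N(d2) = 0.6737689825; sqrt(T) = 1.4142135624
Term 1 = -22.6100 * 1.0000000000 * 0.3142665401 * 0.1700 / (2 * 1.4142135624) = -0.4270735101
Term 2 = -0.0050 * 19.9100 * 0.9900498337 * 0.6737689825 = -0.0664063077
Term 3 = 0 (no dividend yield, q = 0)
Theta = -0.4270735101 + (-0.0664063077) + (0.0000000000) = -0.493480


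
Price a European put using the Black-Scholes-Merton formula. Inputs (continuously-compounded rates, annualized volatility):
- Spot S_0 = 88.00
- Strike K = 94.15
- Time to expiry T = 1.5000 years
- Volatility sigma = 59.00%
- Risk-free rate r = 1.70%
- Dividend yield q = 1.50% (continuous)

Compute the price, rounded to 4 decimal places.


d1 = (ln(S/K) + (r - q + 0.5*sigma^2) * T) / (sigma * sqrt(T)) = 0.27196610
d2 = d1 - sigma * sqrt(T) = -0.45063338
exp(-rT) = 0.97482238; exp(-qT) = 0.97775124
P = K * exp(-rT) * N(-d2) - S_0 * exp(-qT) * N(-d1)
N(-d1) = 0.39282404; N(-d2) = 0.67387310
P = 94.1500 * 0.97482238 * 0.67387310 - 88.0000 * 0.97775124 * 0.39282404 = 28.0483

Answer: Price = 28.0483


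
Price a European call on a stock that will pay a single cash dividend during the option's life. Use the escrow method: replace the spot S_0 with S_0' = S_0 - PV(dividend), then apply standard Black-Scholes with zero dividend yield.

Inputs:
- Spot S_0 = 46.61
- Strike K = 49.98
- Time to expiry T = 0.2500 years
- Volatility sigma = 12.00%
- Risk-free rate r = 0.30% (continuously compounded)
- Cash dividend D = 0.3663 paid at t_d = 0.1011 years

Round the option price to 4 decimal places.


PV(D) = D * exp(-r * t_d) = 0.3663 * 0.99969675 = 0.36618892
S_0' = S_0 - PV(D) = 46.6100 - 0.36618892 = 46.24381108
d1 = (ln(S_0'/K) + (r + sigma^2/2)*T) / (sigma*sqrt(T)) = -1.25242141
d2 = d1 - sigma*sqrt(T) = -1.31242141
exp(-rT) = 0.99925028
N(d1) = 0.10520817; N(d2) = 0.09468899
C = S_0' * N(d1) - K * exp(-rT) * N(d2) = 46.24381108 * 0.10520817 - 49.9800 * 0.99925028 * 0.09468899 = 0.1362

Answer: Price = 0.1362


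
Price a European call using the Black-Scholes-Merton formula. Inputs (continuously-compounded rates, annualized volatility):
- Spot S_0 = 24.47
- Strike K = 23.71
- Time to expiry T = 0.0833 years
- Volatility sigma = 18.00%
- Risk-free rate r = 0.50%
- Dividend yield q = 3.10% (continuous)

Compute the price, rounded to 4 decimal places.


d1 = (ln(S/K) + (r - q + 0.5*sigma^2) * T) / (sigma * sqrt(T)) = 0.59160671
d2 = d1 - sigma * sqrt(T) = 0.53965557
exp(-rT) = 0.99958359; exp(-qT) = 0.99742103
C = S_0 * exp(-qT) * N(d1) - K * exp(-rT) * N(d2)
N(d1) = 0.72294301; N(d2) = 0.70528271
C = 24.4700 * 0.99742103 * 0.72294301 - 23.7100 * 0.99958359 * 0.70528271 = 0.9295

Answer: Price = 0.9295


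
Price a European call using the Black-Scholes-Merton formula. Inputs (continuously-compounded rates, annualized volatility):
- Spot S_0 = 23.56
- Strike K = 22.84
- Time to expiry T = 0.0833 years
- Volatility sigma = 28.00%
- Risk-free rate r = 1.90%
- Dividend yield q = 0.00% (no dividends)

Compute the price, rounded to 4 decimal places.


Answer: Price = 1.1853

Derivation:
d1 = (ln(S/K) + (r - q + 0.5*sigma^2) * T) / (sigma * sqrt(T)) = 0.44405098
d2 = d1 - sigma * sqrt(T) = 0.36323811
exp(-rT) = 0.99841855; exp(-qT) = 1.00000000
C = S_0 * exp(-qT) * N(d1) - K * exp(-rT) * N(d2)
N(d1) = 0.67149714; N(d2) = 0.64178649
C = 23.5600 * 1.00000000 * 0.67149714 - 22.8400 * 0.99841855 * 0.64178649 = 1.1853


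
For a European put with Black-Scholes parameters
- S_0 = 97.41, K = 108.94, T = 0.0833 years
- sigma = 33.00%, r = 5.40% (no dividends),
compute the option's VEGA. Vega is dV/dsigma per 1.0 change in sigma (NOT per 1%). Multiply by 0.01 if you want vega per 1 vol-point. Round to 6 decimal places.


d1 = -1.0796983846; d2 = -1.1749421246
phi(d1) = 0.2227260286; exp(-qT) = 1.0000000000; exp(-rT) = 0.9955119017
Vega = S * exp(-qT) * phi(d1) * sqrt(T) = 97.4100 * 1.0000000000 * 0.2227260286 * 0.2886173938 = 6.261769

Answer: Vega = 6.261769


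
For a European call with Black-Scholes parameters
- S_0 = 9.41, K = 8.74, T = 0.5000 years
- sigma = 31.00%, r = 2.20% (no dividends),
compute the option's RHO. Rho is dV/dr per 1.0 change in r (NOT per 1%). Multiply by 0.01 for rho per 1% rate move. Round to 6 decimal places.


d1 = 0.4967437178; d2 = 0.2775406157
phi(d1) = 0.3526371361; exp(-qT) = 1.0000000000; exp(-rT) = 0.9890602788
N(d2) = 0.6093174883
Rho = K*T*exp(-rT)*N(d2) = 8.7400 * 0.5000 * 0.9890602788 * 0.6093174883 = 2.633588

Answer: Rho = 2.633588


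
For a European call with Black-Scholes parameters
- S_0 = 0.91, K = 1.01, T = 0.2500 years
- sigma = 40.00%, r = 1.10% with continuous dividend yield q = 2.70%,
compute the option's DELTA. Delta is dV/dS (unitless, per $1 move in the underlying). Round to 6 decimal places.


d1 = -0.4413050516; d2 = -0.6413050516
phi(d1) = 0.3619266878; exp(-qT) = 0.9932727301; exp(-rT) = 0.9972537778
N(d1) = 0.3294960847
Delta = exp(-qT) * N(d1) = 0.9932727301 * 0.3294960847 = 0.327279

Answer: Delta = 0.327279


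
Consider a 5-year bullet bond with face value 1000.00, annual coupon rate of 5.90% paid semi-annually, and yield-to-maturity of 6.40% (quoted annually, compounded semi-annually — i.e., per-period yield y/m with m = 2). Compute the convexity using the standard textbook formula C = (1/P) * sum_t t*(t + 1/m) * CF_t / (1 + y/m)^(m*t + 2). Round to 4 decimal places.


Answer: Convexity = 21.6943

Derivation:
Coupon per period c = face * coupon_rate / m = 29.500000
Periods per year m = 2; per-period yield y/m = 0.032000
Number of cashflows N = 10
Cashflows (t years, CF_t, discount factor 1/(1+y/m)^(m*t), PV):
  t = 0.5000: CF_t = 29.500000, DF = 0.968992, PV = 28.585271
  t = 1.0000: CF_t = 29.500000, DF = 0.938946, PV = 27.698906
  t = 1.5000: CF_t = 29.500000, DF = 0.909831, PV = 26.840025
  t = 2.0000: CF_t = 29.500000, DF = 0.881620, PV = 26.007777
  t = 2.5000: CF_t = 29.500000, DF = 0.854283, PV = 25.201334
  t = 3.0000: CF_t = 29.500000, DF = 0.827793, PV = 24.419897
  t = 3.5000: CF_t = 29.500000, DF = 0.802125, PV = 23.662691
  t = 4.0000: CF_t = 29.500000, DF = 0.777253, PV = 22.928964
  t = 4.5000: CF_t = 29.500000, DF = 0.753152, PV = 22.217989
  t = 5.0000: CF_t = 1029.500000, DF = 0.729799, PV = 751.327661
Price P = sum_t PV_t = 978.890516
Convexity numerator sum_t t*(t + 1/m) * CF_t / (1+y/m)^(m*t + 2):
  t = 0.5000: term = 13.420013
  t = 1.0000: term = 39.011665
  t = 1.5000: term = 75.604002
  t = 2.0000: term = 122.099486
  t = 2.5000: term = 177.470183
  t = 3.0000: term = 240.754125
  t = 3.5000: term = 311.051841
  t = 4.0000: term = 387.523058
  t = 4.5000: term = 469.383549
  t = 5.0000: term = 19400.042319
Convexity = (1/P) * sum = 21236.360240 / 978.890516 = 21.694316


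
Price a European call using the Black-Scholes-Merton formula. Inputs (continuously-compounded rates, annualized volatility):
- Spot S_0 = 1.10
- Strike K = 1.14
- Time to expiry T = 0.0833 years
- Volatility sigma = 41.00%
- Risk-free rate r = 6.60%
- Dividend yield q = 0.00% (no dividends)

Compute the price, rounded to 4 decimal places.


d1 = (ln(S/K) + (r - q + 0.5*sigma^2) * T) / (sigma * sqrt(T)) = -0.19621654
d2 = d1 - sigma * sqrt(T) = -0.31454967
exp(-rT) = 0.99451729; exp(-qT) = 1.00000000
C = S_0 * exp(-qT) * N(d1) - K * exp(-rT) * N(d2)
N(d1) = 0.42222034; N(d2) = 0.37655180
C = 1.1000 * 1.00000000 * 0.42222034 - 1.1400 * 0.99451729 * 0.37655180 = 0.0375

Answer: Price = 0.0375


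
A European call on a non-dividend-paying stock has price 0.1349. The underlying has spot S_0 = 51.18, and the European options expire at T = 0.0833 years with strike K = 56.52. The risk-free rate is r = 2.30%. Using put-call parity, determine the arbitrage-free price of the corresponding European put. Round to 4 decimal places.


Answer: Put price = 5.3667

Derivation:
Put-call parity: C - P = S_0 * exp(-qT) - K * exp(-rT).
S_0 * exp(-qT) = 51.1800 * 1.00000000 = 51.18000000
K * exp(-rT) = 56.5200 * 0.99808593 = 56.41181700
P = C - S*exp(-qT) + K*exp(-rT)
P = 0.1349 - 51.18000000 + 56.41181700 = 5.3667


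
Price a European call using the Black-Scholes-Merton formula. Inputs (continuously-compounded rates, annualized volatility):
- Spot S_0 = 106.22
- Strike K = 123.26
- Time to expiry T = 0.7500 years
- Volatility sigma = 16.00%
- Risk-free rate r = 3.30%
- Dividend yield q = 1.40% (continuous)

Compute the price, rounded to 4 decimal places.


Answer: Price = 1.3693

Derivation:
d1 = (ln(S/K) + (r - q + 0.5*sigma^2) * T) / (sigma * sqrt(T)) = -0.90163009
d2 = d1 - sigma * sqrt(T) = -1.04019416
exp(-rT) = 0.97555377; exp(-qT) = 0.98955493
C = S_0 * exp(-qT) * N(d1) - K * exp(-rT) * N(d2)
N(d1) = 0.18362670; N(d2) = 0.14912485
C = 106.2200 * 0.98955493 * 0.18362670 - 123.2600 * 0.97555377 * 0.14912485 = 1.3693


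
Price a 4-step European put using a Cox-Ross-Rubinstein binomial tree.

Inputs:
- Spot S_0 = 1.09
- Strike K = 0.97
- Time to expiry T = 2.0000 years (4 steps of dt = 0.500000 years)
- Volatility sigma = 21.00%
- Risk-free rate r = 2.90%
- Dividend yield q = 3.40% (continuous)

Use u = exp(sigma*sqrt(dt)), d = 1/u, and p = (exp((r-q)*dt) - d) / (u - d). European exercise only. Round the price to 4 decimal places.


Answer: Price = V(0,0) = 0.0753

Derivation:
dt = T/N = 0.500000
u = exp(sigma*sqrt(dt)) = 1.160084; d = 1/u = 0.862007
p = (exp((r-q)*dt) - d) / (u - d) = 0.454568
Discount per step: exp(-r*dt) = 0.985605
Stock lattice S(k, i) with i counting down-moves:
  k=0: S(0,0) = 1.0900
  k=1: S(1,0) = 1.2645; S(1,1) = 0.9396
  k=2: S(2,0) = 1.4669; S(2,1) = 1.0900; S(2,2) = 0.8099
  k=3: S(3,0) = 1.7017; S(3,1) = 1.2645; S(3,2) = 0.9396; S(3,3) = 0.6982
  k=4: S(4,0) = 1.9742; S(4,1) = 1.4669; S(4,2) = 1.0900; S(4,3) = 0.8099; S(4,4) = 0.6018
Terminal payoffs V(N, i) = max(K - S_T, 0):
  V(4,0) = 0.000000; V(4,1) = 0.000000; V(4,2) = 0.000000; V(4,3) = 0.160070; V(4,4) = 0.368177
Backward induction: V(k, i) = exp(-r*dt) * [p * V(k+1, i) + (1-p) * V(k+1, i+1)].
  V(3,0) = exp(-r*dt) * [p*0.000000 + (1-p)*0.000000] = 0.000000
  V(3,1) = exp(-r*dt) * [p*0.000000 + (1-p)*0.000000] = 0.000000
  V(3,2) = exp(-r*dt) * [p*0.000000 + (1-p)*0.160070] = 0.086050
  V(3,3) = exp(-r*dt) * [p*0.160070 + (1-p)*0.368177] = 0.269640
  V(2,0) = exp(-r*dt) * [p*0.000000 + (1-p)*0.000000] = 0.000000
  V(2,1) = exp(-r*dt) * [p*0.000000 + (1-p)*0.086050] = 0.046259
  V(2,2) = exp(-r*dt) * [p*0.086050 + (1-p)*0.269640] = 0.183506
  V(1,0) = exp(-r*dt) * [p*0.000000 + (1-p)*0.046259] = 0.024868
  V(1,1) = exp(-r*dt) * [p*0.046259 + (1-p)*0.183506] = 0.119374
  V(0,0) = exp(-r*dt) * [p*0.024868 + (1-p)*0.119374] = 0.075315


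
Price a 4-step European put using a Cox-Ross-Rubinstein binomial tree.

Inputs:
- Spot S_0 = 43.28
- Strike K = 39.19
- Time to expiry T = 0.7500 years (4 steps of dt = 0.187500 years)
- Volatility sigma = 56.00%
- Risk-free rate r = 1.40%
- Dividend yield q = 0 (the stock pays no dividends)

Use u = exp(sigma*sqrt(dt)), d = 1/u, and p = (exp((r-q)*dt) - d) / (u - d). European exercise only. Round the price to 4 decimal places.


dt = T/N = 0.187500
u = exp(sigma*sqrt(dt)) = 1.274415; d = 1/u = 0.784674
p = (exp((r-q)*dt) - d) / (u - d) = 0.445041
Discount per step: exp(-r*dt) = 0.997378
Stock lattice S(k, i) with i counting down-moves:
  k=0: S(0,0) = 43.2800
  k=1: S(1,0) = 55.1567; S(1,1) = 33.9607
  k=2: S(2,0) = 70.2925; S(2,1) = 43.2800; S(2,2) = 26.6481
  k=3: S(3,0) = 89.5818; S(3,1) = 55.1567; S(3,2) = 33.9607; S(3,3) = 20.9100
  k=4: S(4,0) = 114.1644; S(4,1) = 70.2925; S(4,2) = 43.2800; S(4,3) = 26.6481; S(4,4) = 16.4076
Terminal payoffs V(N, i) = max(K - S_T, 0):
  V(4,0) = 0.000000; V(4,1) = 0.000000; V(4,2) = 0.000000; V(4,3) = 12.541939; V(4,4) = 22.782440
Backward induction: V(k, i) = exp(-r*dt) * [p * V(k+1, i) + (1-p) * V(k+1, i+1)].
  V(3,0) = exp(-r*dt) * [p*0.000000 + (1-p)*0.000000] = 0.000000
  V(3,1) = exp(-r*dt) * [p*0.000000 + (1-p)*0.000000] = 0.000000
  V(3,2) = exp(-r*dt) * [p*0.000000 + (1-p)*12.541939] = 6.942021
  V(3,3) = exp(-r*dt) * [p*12.541939 + (1-p)*22.782440] = 18.177224
  V(2,0) = exp(-r*dt) * [p*0.000000 + (1-p)*0.000000] = 0.000000
  V(2,1) = exp(-r*dt) * [p*0.000000 + (1-p)*6.942021] = 3.842440
  V(2,2) = exp(-r*dt) * [p*6.942021 + (1-p)*18.177224] = 13.142558
  V(1,0) = exp(-r*dt) * [p*0.000000 + (1-p)*3.842440] = 2.126808
  V(1,1) = exp(-r*dt) * [p*3.842440 + (1-p)*13.142558] = 8.980025
  V(0,0) = exp(-r*dt) * [p*2.126808 + (1-p)*8.980025] = 5.914520

Answer: Price = V(0,0) = 5.9145


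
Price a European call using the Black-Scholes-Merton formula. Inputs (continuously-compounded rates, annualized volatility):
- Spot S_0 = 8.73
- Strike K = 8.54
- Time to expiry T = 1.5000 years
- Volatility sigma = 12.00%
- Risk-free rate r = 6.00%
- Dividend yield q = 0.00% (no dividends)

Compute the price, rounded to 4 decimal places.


Answer: Price = 1.0806

Derivation:
d1 = (ln(S/K) + (r - q + 0.5*sigma^2) * T) / (sigma * sqrt(T)) = 0.83557785
d2 = d1 - sigma * sqrt(T) = 0.68860846
exp(-rT) = 0.91393119; exp(-qT) = 1.00000000
C = S_0 * exp(-qT) * N(d1) - K * exp(-rT) * N(d2)
N(d1) = 0.79830378; N(d2) = 0.75446515
C = 8.7300 * 1.00000000 * 0.79830378 - 8.5400 * 0.91393119 * 0.75446515 = 1.0806


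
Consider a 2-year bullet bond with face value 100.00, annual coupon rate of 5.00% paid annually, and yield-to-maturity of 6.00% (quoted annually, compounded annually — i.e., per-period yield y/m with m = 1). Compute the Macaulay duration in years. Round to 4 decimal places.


Answer: Macaulay duration = 1.9519 years

Derivation:
Coupon per period c = face * coupon_rate / m = 5.000000
Periods per year m = 1; per-period yield y/m = 0.060000
Number of cashflows N = 2
Cashflows (t years, CF_t, discount factor 1/(1+y/m)^(m*t), PV):
  t = 1.0000: CF_t = 5.000000, DF = 0.943396, PV = 4.716981
  t = 2.0000: CF_t = 105.000000, DF = 0.889996, PV = 93.449626
Price P = sum_t PV_t = 98.166607
Macaulay numerator sum_t t * PV_t:
  t * PV_t at t = 1.0000: 4.716981
  t * PV_t at t = 2.0000: 186.899252
Macaulay duration D = (sum_t t * PV_t) / P = 191.616234 / 98.166607 = 1.951949


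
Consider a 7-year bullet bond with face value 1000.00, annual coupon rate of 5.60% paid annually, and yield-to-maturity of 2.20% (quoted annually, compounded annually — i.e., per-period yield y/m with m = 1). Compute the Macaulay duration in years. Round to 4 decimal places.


Answer: Macaulay duration = 6.0887 years

Derivation:
Coupon per period c = face * coupon_rate / m = 56.000000
Periods per year m = 1; per-period yield y/m = 0.022000
Number of cashflows N = 7
Cashflows (t years, CF_t, discount factor 1/(1+y/m)^(m*t), PV):
  t = 1.0000: CF_t = 56.000000, DF = 0.978474, PV = 54.794521
  t = 2.0000: CF_t = 56.000000, DF = 0.957411, PV = 53.614991
  t = 3.0000: CF_t = 56.000000, DF = 0.936801, PV = 52.460852
  t = 4.0000: CF_t = 56.000000, DF = 0.916635, PV = 51.331558
  t = 5.0000: CF_t = 56.000000, DF = 0.896903, PV = 50.226573
  t = 6.0000: CF_t = 56.000000, DF = 0.877596, PV = 49.145375
  t = 7.0000: CF_t = 1056.000000, DF = 0.858704, PV = 906.791932
Price P = sum_t PV_t = 1218.365801
Macaulay numerator sum_t t * PV_t:
  t * PV_t at t = 1.0000: 54.794521
  t * PV_t at t = 2.0000: 107.229982
  t * PV_t at t = 3.0000: 157.382556
  t * PV_t at t = 4.0000: 205.326231
  t * PV_t at t = 5.0000: 251.132866
  t * PV_t at t = 6.0000: 294.872249
  t * PV_t at t = 7.0000: 6347.543527
Macaulay duration D = (sum_t t * PV_t) / P = 7418.281931 / 1218.365801 = 6.088715


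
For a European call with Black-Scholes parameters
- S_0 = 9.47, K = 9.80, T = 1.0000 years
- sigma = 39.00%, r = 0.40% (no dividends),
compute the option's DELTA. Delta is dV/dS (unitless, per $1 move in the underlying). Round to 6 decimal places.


Answer: Delta = 0.546739

Derivation:
d1 = 0.1174269783; d2 = -0.2725730217
phi(d1) = 0.3962012139; exp(-qT) = 1.0000000000; exp(-rT) = 0.9960079893
N(d1) = 0.5467391468
Delta = exp(-qT) * N(d1) = 1.0000000000 * 0.5467391468 = 0.546739


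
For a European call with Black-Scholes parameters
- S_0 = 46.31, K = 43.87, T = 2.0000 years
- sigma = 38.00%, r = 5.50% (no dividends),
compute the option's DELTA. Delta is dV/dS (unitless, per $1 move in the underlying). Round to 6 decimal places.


Answer: Delta = 0.717053

Derivation:
d1 = 0.5741096817; d2 = 0.0367085280
phi(d1) = 0.3383279808; exp(-qT) = 1.0000000000; exp(-rT) = 0.8958341353
N(d1) = 0.7170532089
Delta = exp(-qT) * N(d1) = 1.0000000000 * 0.7170532089 = 0.717053


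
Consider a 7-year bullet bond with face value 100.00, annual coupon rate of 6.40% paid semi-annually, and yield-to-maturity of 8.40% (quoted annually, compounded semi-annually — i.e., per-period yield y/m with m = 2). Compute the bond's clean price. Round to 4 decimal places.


Coupon per period c = face * coupon_rate / m = 3.200000
Periods per year m = 2; per-period yield y/m = 0.042000
Number of cashflows N = 14
Cashflows (t years, CF_t, discount factor 1/(1+y/m)^(m*t), PV):
  t = 0.5000: CF_t = 3.200000, DF = 0.959693, PV = 3.071017
  t = 1.0000: CF_t = 3.200000, DF = 0.921010, PV = 2.947233
  t = 1.5000: CF_t = 3.200000, DF = 0.883887, PV = 2.828439
  t = 2.0000: CF_t = 3.200000, DF = 0.848260, PV = 2.714433
  t = 2.5000: CF_t = 3.200000, DF = 0.814069, PV = 2.605022
  t = 3.0000: CF_t = 3.200000, DF = 0.781257, PV = 2.500021
  t = 3.5000: CF_t = 3.200000, DF = 0.749766, PV = 2.399252
  t = 4.0000: CF_t = 3.200000, DF = 0.719545, PV = 2.302546
  t = 4.5000: CF_t = 3.200000, DF = 0.690543, PV = 2.209737
  t = 5.0000: CF_t = 3.200000, DF = 0.662709, PV = 2.120669
  t = 5.5000: CF_t = 3.200000, DF = 0.635997, PV = 2.035191
  t = 6.0000: CF_t = 3.200000, DF = 0.610362, PV = 1.953158
  t = 6.5000: CF_t = 3.200000, DF = 0.585760, PV = 1.874432
  t = 7.0000: CF_t = 103.200000, DF = 0.562150, PV = 58.013843
Price P = sum_t PV_t = 89.574991

Answer: Price = 89.5750


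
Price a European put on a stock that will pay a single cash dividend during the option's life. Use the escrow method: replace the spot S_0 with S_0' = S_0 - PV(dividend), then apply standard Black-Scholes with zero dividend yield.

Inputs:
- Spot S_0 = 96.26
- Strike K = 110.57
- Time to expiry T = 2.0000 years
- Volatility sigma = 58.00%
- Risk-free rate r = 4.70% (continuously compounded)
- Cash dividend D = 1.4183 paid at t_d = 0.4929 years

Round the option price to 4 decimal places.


Answer: Price = 34.0802

Derivation:
PV(D) = D * exp(-r * t_d) = 1.4183 * 0.97709998 = 1.38582090
S_0' = S_0 - PV(D) = 96.2600 - 1.38582090 = 94.87417910
d1 = (ln(S_0'/K) + (r + sigma^2/2)*T) / (sigma*sqrt(T)) = 0.33807358
d2 = d1 - sigma*sqrt(T) = -0.48217029
exp(-rT) = 0.91028276
N(-d1) = 0.36765387; N(-d2) = 0.68515751
P = K * exp(-rT) * N(-d2) - S_0' * N(-d1) = 110.5700 * 0.91028276 * 0.68515751 - 94.87417910 * 0.36765387 = 34.0802


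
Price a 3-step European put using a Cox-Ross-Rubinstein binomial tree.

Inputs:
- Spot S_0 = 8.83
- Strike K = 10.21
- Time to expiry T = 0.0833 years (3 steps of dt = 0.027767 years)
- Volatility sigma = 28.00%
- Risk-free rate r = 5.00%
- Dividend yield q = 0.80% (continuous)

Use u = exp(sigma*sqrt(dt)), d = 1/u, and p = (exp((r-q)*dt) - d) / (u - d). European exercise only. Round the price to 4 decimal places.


Answer: Price = V(0,0) = 1.3434

Derivation:
dt = T/N = 0.027767
u = exp(sigma*sqrt(dt)) = 1.047763; d = 1/u = 0.954414
p = (exp((r-q)*dt) - d) / (u - d) = 0.500838
Discount per step: exp(-r*dt) = 0.998613
Stock lattice S(k, i) with i counting down-moves:
  k=0: S(0,0) = 8.8300
  k=1: S(1,0) = 9.2517; S(1,1) = 8.4275
  k=2: S(2,0) = 9.6936; S(2,1) = 8.8300; S(2,2) = 8.0433
  k=3: S(3,0) = 10.1566; S(3,1) = 9.2517; S(3,2) = 8.4275; S(3,3) = 7.6766
Terminal payoffs V(N, i) = max(K - S_T, 0):
  V(3,0) = 0.053367; V(3,1) = 0.958253; V(3,2) = 1.782521; V(3,3) = 2.533352
Backward induction: V(k, i) = exp(-r*dt) * [p * V(k+1, i) + (1-p) * V(k+1, i+1)].
  V(2,0) = exp(-r*dt) * [p*0.053367 + (1-p)*0.958253] = 0.504351
  V(2,1) = exp(-r*dt) * [p*0.958253 + (1-p)*1.782521] = 1.367796
  V(2,2) = exp(-r*dt) * [p*1.782521 + (1-p)*2.533352] = 2.154314
  V(1,0) = exp(-r*dt) * [p*0.504351 + (1-p)*1.367796] = 0.934052
  V(1,1) = exp(-r*dt) * [p*1.367796 + (1-p)*2.154314] = 1.757954
  V(0,0) = exp(-r*dt) * [p*0.934052 + (1-p)*1.757954] = 1.343446


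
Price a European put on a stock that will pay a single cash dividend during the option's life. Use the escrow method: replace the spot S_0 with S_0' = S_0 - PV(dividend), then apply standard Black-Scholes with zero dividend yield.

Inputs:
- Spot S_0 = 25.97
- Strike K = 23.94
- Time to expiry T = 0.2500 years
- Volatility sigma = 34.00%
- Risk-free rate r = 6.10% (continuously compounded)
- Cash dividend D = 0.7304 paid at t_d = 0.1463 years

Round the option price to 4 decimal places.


PV(D) = D * exp(-r * t_d) = 0.7304 * 0.99111540 = 0.72391069
S_0' = S_0 - PV(D) = 25.9700 - 0.72391069 = 25.24608931
d1 = (ln(S_0'/K) + (r + sigma^2/2)*T) / (sigma*sqrt(T)) = 0.48717979
d2 = d1 - sigma*sqrt(T) = 0.31717979
exp(-rT) = 0.98486569
N(-d1) = 0.31306546; N(-d2) = 0.37555359
P = K * exp(-rT) * N(-d2) - S_0' * N(-d1) = 23.9400 * 0.98486569 * 0.37555359 - 25.24608931 * 0.31306546 = 0.9510

Answer: Price = 0.9510
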